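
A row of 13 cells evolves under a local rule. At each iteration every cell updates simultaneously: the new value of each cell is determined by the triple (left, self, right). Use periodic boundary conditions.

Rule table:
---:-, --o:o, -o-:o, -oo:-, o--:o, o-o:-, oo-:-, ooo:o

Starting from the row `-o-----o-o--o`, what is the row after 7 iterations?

-oo---oo-oooo
---o-o----oo-
--oo-oo--o--o
oo-----oooooo
o-o---o-ooooo
--oo-oo--oooo
oo-----oo-oo-

oo-----oo-oo-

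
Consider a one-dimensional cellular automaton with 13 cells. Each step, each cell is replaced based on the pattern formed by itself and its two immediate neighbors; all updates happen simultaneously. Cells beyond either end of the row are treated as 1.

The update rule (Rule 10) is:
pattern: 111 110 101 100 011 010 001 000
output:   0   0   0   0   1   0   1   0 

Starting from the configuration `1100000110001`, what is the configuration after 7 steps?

0100011001100

0000001100011
0000011000110
0000110001100
0001100011001
0011000110011
0110001100110
0100011001100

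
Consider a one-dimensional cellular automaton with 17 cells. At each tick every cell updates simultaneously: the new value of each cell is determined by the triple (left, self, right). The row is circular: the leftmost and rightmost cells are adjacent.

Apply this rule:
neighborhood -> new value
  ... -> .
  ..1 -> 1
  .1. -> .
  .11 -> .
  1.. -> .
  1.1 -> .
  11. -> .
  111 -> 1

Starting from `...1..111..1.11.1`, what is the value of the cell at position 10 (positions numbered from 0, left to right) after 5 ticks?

..1..1.1..1......
.1..1....1.......
1..1....1........
..1....1........1
.1....1........1.
position 10 holds .

.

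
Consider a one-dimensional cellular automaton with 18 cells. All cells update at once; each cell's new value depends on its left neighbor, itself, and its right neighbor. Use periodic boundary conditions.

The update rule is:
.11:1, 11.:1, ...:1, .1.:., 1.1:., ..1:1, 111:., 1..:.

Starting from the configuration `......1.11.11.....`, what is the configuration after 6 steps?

111111..11.11.1111
.....1.111.11.1...
11111..1.1.11...11
....1.1....11.111.
1111....11111.1.1.
1..1.1111...1.....

1..1.1111...1.....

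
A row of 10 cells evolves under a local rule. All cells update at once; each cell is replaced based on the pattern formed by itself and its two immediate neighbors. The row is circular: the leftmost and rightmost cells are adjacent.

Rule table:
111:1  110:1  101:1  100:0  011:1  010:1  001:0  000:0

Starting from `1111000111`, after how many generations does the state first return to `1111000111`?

1

1111000111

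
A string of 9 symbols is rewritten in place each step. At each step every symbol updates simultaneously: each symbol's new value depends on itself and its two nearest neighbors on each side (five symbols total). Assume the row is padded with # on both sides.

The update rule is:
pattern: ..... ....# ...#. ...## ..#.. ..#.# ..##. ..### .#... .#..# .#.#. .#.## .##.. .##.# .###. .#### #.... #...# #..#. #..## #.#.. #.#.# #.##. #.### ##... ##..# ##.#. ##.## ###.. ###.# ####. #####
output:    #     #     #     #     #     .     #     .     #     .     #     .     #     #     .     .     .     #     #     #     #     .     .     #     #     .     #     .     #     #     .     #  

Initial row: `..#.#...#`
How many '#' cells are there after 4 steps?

6

.#.#####.
#..#.#.#.
#.#.#.#..
##.#.##.#
count of #: 6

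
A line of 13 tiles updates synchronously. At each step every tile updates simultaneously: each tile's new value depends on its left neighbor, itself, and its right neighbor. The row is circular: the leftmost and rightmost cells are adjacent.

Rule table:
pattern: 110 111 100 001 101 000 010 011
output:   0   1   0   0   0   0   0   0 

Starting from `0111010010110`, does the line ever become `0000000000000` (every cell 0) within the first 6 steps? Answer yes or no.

step 1: 0010000000000
step 2: 0000000000000
all cells are 0 at step 2

yes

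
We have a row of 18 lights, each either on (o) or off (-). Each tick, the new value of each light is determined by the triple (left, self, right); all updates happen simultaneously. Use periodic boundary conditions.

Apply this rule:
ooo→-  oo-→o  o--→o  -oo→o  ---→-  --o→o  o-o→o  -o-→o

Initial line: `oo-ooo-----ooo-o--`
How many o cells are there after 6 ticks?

oooo-oo---oo-ooooo
---ooooo-ooooo----
--oo---ooo---oo---
-oooo-oo-oo-oooo--
oo--ooooooooo--oo-
ooooo-------oooooo
count of o: 11

11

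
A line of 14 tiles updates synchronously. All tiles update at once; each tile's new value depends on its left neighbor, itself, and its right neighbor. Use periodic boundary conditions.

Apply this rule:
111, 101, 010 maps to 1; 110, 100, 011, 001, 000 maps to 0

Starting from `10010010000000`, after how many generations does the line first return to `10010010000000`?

1

generation 1: 10010010000000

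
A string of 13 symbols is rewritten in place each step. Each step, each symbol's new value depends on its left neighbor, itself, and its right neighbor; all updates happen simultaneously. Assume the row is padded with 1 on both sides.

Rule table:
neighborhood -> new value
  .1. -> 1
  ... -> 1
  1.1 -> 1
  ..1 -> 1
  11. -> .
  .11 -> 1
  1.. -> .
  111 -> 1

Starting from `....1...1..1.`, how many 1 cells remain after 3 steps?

step 1: .1111.111.111
step 2: 1111.111.1111
step 3: 111.111.11111
count of 1: 11

11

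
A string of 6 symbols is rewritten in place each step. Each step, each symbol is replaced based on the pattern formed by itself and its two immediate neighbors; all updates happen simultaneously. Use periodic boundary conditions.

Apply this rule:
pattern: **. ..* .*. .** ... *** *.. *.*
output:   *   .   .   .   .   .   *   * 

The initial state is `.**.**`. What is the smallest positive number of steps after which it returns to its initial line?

3

*.**.*
**.**.
.**.**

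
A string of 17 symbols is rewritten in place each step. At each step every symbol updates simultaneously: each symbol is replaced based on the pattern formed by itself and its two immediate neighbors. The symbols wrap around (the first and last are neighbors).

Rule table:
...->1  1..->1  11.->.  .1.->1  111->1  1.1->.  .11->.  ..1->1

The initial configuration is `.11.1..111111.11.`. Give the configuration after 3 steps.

step 1: 1...111.1111....1
step 2: .111.1...11.1111.
step 3: 1.1..1111....11.1

1.1..1111....11.1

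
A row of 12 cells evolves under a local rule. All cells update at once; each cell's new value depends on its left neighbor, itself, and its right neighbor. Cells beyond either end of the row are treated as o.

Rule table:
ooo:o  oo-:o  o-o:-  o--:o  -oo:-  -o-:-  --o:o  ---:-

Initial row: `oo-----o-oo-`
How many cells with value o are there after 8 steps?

ooo---o---o-
oooo-o-o-o--
oooo------oo
ooooo----o-o
oooooo--o---
oooooooo-o-o
oooooooo----
ooooooooo--o
count of o: 10

10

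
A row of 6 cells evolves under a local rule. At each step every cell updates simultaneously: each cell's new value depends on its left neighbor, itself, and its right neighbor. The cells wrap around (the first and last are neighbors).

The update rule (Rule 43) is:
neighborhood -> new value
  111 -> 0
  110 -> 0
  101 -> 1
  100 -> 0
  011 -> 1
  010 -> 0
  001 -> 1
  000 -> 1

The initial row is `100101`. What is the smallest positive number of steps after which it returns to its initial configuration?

6

001011
010110
101100
011001
110010
100101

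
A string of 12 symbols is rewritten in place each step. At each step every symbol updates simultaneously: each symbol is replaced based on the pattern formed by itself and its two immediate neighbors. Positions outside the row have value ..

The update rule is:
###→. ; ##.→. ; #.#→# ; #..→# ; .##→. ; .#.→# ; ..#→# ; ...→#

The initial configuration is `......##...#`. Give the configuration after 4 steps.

......##....

step 1: ######..####
step 2: ......##....
step 3: ######..####  (repeats step 1; period 2)
step 4: ......##....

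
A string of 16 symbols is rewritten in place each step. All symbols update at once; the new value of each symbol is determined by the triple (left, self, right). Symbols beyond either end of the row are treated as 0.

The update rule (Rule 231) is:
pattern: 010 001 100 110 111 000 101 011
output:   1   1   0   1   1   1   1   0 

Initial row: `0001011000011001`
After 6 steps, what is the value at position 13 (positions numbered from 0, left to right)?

1111101011101011
0111111101111101
1011111110111111
1101111111011111
0110111111101111
1011011111110111
position 13 holds 1

1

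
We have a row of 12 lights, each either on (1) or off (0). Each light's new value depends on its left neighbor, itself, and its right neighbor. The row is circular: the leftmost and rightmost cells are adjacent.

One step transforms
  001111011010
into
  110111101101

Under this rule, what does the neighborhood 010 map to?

At position 10 the neighborhood is 010; the next row has 0 there.

0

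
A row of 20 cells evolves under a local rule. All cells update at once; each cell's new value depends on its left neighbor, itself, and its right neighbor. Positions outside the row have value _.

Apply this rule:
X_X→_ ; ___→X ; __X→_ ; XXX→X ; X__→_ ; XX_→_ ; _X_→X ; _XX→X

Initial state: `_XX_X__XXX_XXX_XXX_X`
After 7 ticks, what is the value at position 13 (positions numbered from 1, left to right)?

_

_X__X__XX__XX__XX__X
_X__X__X___X___X___X
_X__X__X_X_X_X_X_X_X
_X__X__X_X_X_X_X_X_X  (fixed point — unchanged through tick 7)
position 13 holds _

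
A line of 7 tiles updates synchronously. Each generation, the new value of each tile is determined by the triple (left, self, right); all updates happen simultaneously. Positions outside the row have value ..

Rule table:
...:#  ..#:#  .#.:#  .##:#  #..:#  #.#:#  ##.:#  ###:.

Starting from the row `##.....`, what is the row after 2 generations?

generation 1: #######
generation 2: #.....#

#.....#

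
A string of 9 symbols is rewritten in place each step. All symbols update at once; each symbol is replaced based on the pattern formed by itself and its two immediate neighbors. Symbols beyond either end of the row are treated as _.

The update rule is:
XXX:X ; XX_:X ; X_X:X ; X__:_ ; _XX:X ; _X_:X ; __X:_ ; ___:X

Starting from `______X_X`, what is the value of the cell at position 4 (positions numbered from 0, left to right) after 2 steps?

X

XXXXX_XXX
XXXXXXXXX
position 4 holds X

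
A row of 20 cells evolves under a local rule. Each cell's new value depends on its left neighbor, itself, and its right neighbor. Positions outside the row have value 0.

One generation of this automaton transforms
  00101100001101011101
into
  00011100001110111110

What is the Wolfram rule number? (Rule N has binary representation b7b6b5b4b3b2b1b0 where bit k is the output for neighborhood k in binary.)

232

position 16: 111 → 1  (bit 7 = 1)
position 5: 110 → 1  (bit 6 = 1)
position 3: 101 → 1  (bit 5 = 1)
position 6: 100 → 0  (bit 4 = 0)
position 4: 011 → 1  (bit 3 = 1)
position 2: 010 → 0  (bit 2 = 0)
position 1: 001 → 0  (bit 1 = 0)
position 0: 000 → 0  (bit 0 = 0)
bits b7..b0 = 11101000 = 232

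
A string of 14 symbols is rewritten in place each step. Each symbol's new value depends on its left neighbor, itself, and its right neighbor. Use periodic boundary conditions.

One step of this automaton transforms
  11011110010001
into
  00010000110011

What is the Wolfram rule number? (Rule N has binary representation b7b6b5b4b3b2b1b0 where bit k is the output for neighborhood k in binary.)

position 0: 111 → 0  (bit 7 = 0)
position 1: 110 → 0  (bit 6 = 0)
position 2: 101 → 0  (bit 5 = 0)
position 7: 100 → 0  (bit 4 = 0)
position 3: 011 → 1  (bit 3 = 1)
position 9: 010 → 1  (bit 2 = 1)
position 8: 001 → 1  (bit 1 = 1)
position 11: 000 → 0  (bit 0 = 0)
bits b7..b0 = 00001110 = 14

14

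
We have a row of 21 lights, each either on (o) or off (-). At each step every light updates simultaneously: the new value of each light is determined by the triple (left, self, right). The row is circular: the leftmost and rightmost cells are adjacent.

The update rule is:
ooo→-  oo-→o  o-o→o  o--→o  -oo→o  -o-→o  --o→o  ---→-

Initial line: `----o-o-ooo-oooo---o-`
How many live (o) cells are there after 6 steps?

11

---oooooo-ooo--oo-ooo
o-oo----ooo-ooooooo-o
ooooo--oo-ooo-----ooo
----ooooooo-oo---oo--
---oo-----ooooo-oooo-
--oooo---oo---ooo--oo
count of o: 11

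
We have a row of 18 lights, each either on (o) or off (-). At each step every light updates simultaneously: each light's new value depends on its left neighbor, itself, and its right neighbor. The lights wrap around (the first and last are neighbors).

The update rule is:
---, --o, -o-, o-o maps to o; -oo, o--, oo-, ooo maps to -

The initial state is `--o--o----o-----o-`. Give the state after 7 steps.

oo-ooo-oo-oooo-ooo

step 1: ooo-oo-oooo-ooooo-
step 2: ---o--o----o-----o
step 3: -ooo-oo-oooo-ooooo
step 4: o---o--o----o-----
step 5: o-ooo-oo-oooo-oooo
step 6: -o---o--o----o----
step 7: oo-ooo-oo-oooo-ooo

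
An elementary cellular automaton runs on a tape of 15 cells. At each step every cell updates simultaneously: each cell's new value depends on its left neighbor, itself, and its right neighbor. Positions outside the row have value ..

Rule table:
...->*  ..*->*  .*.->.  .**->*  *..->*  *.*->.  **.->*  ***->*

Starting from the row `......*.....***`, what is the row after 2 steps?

******.********

******.********
******.********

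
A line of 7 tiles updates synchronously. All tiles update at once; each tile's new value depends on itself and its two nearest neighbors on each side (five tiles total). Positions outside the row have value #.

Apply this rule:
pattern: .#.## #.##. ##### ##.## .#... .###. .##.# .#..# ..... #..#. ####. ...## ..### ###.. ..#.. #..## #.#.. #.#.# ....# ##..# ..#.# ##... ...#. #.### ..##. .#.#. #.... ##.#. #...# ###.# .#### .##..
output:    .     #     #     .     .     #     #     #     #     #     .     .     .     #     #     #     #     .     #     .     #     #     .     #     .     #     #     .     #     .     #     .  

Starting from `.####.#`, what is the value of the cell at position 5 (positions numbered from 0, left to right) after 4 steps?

#

.##...#
.#.##..
...#..#
##.###.
position 5 holds #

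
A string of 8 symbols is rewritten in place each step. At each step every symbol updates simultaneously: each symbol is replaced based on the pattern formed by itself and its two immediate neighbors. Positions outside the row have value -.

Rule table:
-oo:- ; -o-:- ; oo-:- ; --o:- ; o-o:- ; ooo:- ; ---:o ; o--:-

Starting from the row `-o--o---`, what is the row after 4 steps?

------oo
ooooo---
------oo  (repeats step 1; period 2)
step 4: ooooo---

ooooo---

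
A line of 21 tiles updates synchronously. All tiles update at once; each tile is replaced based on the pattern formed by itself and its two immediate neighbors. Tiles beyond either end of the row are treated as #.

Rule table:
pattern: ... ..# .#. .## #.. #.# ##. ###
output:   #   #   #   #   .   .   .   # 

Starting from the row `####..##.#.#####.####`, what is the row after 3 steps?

###..##..#.####..####
##..##..##.###..#####
#..##..##..##..######

#..##..##..##..######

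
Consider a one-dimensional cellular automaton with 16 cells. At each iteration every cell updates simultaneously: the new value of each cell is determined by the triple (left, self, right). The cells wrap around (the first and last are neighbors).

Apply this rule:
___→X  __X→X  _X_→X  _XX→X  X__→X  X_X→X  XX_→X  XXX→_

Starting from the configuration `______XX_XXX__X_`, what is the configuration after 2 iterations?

XXXXXXXXXX_XXXXX
_________XXX____

_________XXX____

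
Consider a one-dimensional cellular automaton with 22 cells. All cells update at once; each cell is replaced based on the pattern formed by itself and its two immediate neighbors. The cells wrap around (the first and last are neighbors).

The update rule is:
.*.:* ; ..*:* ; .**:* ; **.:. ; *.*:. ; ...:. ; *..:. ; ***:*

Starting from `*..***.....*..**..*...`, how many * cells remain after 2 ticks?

9

tick 1: *.***.....**.**..**..*
tick 2: ..**.....**..*..**..**
count of *: 9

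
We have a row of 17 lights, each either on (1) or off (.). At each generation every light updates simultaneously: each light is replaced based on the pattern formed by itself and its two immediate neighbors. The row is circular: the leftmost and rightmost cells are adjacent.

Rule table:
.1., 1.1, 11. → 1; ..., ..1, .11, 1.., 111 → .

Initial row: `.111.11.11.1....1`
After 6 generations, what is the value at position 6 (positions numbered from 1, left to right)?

1..11.11.111....1
1...11.11..1.....
1....11.1..1.....
1.....111..1.....
1.......1..1.....
1.......1..1.....
position 6 holds .

.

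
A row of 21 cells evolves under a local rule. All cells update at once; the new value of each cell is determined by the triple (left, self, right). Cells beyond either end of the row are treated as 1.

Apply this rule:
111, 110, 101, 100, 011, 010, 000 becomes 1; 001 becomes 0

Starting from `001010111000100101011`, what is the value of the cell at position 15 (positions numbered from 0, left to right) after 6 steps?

101111111110110111111
111111111111111111111
111111111111111111111  (fixed point — unchanged through step 6)
position 15 holds 1

1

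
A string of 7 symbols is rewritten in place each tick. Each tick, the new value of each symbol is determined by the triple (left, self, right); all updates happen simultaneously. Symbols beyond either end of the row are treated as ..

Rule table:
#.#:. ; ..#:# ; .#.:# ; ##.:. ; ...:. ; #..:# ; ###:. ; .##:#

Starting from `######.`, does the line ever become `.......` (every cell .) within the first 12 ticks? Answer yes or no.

#.....#
##...##
#.#.##.
#.#.#.#
#.#.#.#  (fixed point — unchanged through tick 12)
tick 12 is #.#.#.#, still not uniform .

no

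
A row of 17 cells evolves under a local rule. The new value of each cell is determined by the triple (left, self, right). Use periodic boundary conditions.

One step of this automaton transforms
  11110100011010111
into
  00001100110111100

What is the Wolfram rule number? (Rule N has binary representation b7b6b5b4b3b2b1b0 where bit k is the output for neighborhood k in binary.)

46

position 0: 111 → 0  (bit 7 = 0)
position 3: 110 → 0  (bit 6 = 0)
position 4: 101 → 1  (bit 5 = 1)
position 6: 100 → 0  (bit 4 = 0)
position 9: 011 → 1  (bit 3 = 1)
position 5: 010 → 1  (bit 2 = 1)
position 8: 001 → 1  (bit 1 = 1)
position 7: 000 → 0  (bit 0 = 0)
bits b7..b0 = 00101110 = 46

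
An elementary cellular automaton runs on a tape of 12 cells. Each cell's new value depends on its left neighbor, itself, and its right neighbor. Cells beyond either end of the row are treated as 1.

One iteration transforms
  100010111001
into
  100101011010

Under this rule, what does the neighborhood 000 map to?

At position 2 the neighborhood is 000; the next row has 0 there.

0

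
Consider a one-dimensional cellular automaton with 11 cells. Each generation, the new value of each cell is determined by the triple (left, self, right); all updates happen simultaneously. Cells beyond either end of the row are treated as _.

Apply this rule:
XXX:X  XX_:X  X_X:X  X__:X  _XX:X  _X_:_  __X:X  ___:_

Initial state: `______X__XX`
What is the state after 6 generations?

X_XXXXXXXXX

_____X_XXXX
____X_XXXXX
___X_XXXXXX
__X_XXXXXXX
_X_XXXXXXXX
X_XXXXXXXXX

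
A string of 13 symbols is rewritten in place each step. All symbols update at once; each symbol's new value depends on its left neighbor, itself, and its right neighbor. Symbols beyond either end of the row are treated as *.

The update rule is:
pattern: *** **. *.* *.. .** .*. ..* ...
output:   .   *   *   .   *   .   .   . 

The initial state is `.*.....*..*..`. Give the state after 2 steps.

*............

step 1: *............
step 2: *............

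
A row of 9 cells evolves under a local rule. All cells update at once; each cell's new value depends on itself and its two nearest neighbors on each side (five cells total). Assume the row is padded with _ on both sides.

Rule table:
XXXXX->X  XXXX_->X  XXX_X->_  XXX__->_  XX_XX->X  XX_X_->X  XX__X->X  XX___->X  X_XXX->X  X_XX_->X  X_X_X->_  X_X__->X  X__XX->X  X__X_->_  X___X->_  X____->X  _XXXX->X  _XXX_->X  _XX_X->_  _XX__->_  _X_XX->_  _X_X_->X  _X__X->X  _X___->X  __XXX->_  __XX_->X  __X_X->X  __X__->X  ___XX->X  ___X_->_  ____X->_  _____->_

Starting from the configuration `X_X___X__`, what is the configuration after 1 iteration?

XXXX__XXX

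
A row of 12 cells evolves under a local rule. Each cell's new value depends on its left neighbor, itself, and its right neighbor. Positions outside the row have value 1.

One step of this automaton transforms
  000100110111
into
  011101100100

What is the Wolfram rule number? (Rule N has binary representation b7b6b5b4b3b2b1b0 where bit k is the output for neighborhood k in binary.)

15

position 10: 111 → 0  (bit 7 = 0)
position 7: 110 → 0  (bit 6 = 0)
position 8: 101 → 0  (bit 5 = 0)
position 0: 100 → 0  (bit 4 = 0)
position 6: 011 → 1  (bit 3 = 1)
position 3: 010 → 1  (bit 2 = 1)
position 2: 001 → 1  (bit 1 = 1)
position 1: 000 → 1  (bit 0 = 1)
bits b7..b0 = 00001111 = 15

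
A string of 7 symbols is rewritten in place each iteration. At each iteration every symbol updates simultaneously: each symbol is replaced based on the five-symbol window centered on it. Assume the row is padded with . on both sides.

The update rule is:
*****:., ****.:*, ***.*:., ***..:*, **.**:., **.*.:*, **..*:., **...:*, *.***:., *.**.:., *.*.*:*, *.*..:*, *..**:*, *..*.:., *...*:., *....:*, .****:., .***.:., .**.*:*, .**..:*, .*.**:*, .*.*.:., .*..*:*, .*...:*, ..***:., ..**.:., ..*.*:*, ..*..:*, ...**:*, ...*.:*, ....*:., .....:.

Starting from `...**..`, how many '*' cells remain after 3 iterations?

..*.***
.***..*
*..*..*
count of *: 3

3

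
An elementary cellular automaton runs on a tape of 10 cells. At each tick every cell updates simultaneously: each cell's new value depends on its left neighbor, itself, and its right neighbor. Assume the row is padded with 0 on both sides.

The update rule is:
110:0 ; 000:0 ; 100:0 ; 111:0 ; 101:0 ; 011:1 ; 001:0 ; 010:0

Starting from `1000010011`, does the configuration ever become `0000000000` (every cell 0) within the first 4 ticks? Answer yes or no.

yes

0000000010
0000000000
all cells are 0 at tick 2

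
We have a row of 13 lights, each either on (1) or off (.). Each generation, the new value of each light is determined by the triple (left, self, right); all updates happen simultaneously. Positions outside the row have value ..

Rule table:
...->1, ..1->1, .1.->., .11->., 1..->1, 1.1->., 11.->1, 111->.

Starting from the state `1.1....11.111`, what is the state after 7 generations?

.111.11..1..1

...1111.1...1
111...1..111.
..1111.11..11
11...1..111.1
.1111.11..1..
1...1..111.11
.111.11..1..1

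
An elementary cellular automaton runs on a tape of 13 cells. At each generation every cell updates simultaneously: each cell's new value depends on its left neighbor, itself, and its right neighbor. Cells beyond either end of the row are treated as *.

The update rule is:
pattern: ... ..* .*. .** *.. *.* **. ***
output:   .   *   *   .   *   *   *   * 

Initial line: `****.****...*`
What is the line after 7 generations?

*****.****.*.
******.******
*******.*****
********.****
*********.***
**********.**
***********.*

***********.*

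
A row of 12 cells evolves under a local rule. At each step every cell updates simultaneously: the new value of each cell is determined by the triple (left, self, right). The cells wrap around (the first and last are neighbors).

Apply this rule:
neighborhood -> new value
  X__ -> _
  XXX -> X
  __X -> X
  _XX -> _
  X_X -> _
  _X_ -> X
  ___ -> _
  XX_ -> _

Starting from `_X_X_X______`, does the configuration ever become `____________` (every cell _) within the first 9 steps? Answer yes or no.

no

XX_X_X______
___X_X_____X
__XX_X____XX
_X___X___X__
XX__XX__XX__
___X___X___X
__XX__XX__XX
_X___X___X__  (repeats step 4; period 4)
step 9: XX__XX__XX__
step 9 is XX__XX__XX__, still not uniform _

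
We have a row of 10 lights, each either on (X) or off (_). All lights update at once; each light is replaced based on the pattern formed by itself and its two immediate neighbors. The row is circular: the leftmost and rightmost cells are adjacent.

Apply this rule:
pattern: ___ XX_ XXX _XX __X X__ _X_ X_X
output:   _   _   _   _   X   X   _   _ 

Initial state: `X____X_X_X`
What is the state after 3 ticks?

tick 1: _X__X_____
tick 2: X_XX_X____
tick 3: ______X__X

______X__X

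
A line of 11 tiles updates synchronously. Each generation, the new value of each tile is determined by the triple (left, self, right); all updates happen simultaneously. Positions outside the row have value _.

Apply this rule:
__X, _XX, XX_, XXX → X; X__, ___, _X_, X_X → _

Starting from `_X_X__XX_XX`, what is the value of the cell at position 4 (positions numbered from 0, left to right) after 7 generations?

generation 1: X____XXX_XX
generation 2: ____XXXX_XX
generation 3: ___XXXXX_XX
generation 4: __XXXXXX_XX
generation 5: _XXXXXXX_XX
generation 6: XXXXXXXX_XX
generation 7: XXXXXXXX_XX
position 4 holds X

X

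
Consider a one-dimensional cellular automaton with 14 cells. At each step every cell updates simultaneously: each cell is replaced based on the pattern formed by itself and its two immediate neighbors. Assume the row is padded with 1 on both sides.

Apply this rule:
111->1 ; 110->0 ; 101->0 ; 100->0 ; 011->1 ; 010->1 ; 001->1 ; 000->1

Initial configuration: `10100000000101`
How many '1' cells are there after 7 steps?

00101111111101
01101111111001
01001111110011
01011111100111
01011111001111
01011110011111
01011100111111
count of 1: 10

10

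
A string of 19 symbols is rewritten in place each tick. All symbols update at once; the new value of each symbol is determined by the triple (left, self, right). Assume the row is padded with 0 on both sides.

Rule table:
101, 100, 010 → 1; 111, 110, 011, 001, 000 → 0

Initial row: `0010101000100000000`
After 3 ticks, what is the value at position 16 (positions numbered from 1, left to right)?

0

tick 1: 0011111100110000000
tick 2: 0000000010001000000
tick 3: 0000000011001100000
position 16 holds 0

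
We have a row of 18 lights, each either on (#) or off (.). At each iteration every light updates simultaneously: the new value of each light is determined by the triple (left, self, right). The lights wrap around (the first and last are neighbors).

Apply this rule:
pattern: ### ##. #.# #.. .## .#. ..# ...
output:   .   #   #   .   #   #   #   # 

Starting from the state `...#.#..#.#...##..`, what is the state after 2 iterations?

.....###..###..###

######.####.####.#
.....###..###..###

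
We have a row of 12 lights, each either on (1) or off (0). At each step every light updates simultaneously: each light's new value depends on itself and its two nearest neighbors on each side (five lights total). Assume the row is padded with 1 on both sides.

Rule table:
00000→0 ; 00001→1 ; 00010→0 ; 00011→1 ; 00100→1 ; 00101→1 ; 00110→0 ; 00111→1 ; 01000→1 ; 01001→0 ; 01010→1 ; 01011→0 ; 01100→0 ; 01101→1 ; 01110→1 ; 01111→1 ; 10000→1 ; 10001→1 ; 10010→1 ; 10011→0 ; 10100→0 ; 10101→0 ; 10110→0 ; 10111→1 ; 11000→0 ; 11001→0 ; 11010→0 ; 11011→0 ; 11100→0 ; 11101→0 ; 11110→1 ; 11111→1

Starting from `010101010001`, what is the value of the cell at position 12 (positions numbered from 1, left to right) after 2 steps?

1

step 1: 001010101111
step 2: 011101001111
position 12 holds 1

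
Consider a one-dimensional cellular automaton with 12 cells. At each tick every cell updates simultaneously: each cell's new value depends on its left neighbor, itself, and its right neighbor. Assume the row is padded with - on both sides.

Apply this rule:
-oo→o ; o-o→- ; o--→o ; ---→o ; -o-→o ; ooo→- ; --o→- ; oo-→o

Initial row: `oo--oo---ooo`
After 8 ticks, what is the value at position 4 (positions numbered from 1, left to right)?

ooo-oooo-o-o
o-o-o--o-o-o
o-o-oo-o-o-o
o-o-oo-o-o-o  (fixed point — unchanged through tick 8)
position 4 holds -

-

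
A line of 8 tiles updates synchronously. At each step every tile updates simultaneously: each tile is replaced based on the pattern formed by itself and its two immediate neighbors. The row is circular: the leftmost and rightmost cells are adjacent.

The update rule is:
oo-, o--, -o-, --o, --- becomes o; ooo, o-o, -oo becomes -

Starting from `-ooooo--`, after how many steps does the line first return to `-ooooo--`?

step 1: o----ooo
step 2: ooooo---
step 3: ----oooo
step 4: oooo---o
step 5: ---oooo-
step 6: ooo---oo
step 7: --oooo--
step 8: oo---ooo
step 9: -oooo---
step 10: o---oooo
step 11: oooo----
step 12: ---ooooo
step 13: ooo----o
step 14: --ooooo-
step 15: oo----oo
step 16: -ooooo--

16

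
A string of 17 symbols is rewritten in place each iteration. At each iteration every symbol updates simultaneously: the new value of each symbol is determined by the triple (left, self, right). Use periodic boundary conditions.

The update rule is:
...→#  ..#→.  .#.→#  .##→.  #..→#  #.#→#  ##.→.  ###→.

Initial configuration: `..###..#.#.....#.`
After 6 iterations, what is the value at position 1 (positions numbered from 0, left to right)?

#....#.#######.##
.###.##.......#..
....#..######.###
###.##.......#...
...#..######.###.
##.##.......#...#
position 1 holds #

#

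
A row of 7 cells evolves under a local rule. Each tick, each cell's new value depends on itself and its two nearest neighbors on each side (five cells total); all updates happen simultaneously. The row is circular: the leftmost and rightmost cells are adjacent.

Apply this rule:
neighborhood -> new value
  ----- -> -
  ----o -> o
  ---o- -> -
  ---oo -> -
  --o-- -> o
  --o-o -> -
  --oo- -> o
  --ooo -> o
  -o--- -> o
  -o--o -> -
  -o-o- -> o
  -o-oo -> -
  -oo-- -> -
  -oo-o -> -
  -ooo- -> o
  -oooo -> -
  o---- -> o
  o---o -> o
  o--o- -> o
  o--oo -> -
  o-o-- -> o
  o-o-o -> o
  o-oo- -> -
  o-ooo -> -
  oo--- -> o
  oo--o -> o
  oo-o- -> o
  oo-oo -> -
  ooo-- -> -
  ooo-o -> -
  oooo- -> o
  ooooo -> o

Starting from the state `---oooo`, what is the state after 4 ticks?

-oooo--

oo-o-o-
--oooo-
o-o-o-o
-oooo--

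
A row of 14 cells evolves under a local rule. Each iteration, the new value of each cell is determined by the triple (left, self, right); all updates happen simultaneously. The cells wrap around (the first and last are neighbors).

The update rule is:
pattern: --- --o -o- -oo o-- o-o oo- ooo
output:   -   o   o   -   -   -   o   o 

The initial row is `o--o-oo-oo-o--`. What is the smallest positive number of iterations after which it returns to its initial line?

o-oo--o--o-o-o
o--o-oo-oo-o--

2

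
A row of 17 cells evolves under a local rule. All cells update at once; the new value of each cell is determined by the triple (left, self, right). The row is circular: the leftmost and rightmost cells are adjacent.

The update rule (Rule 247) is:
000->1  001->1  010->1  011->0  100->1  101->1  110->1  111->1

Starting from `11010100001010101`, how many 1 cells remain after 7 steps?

11111111111111110
01111111111111111
10111111111111111
11011111111111111
11101111111111111
11110111111111111
11111011111111111
count of 1: 16

16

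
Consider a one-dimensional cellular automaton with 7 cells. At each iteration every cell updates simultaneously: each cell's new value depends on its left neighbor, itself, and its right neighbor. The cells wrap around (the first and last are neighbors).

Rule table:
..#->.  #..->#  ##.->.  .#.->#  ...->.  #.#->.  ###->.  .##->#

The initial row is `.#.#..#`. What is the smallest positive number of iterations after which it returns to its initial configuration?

.#.##.#
.#.#..#

2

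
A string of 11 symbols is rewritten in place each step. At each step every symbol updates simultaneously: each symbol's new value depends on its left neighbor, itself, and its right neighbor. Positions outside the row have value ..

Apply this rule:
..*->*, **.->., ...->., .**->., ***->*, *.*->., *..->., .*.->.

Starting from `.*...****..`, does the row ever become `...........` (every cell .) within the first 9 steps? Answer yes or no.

*...*.**...
...*.......
..*........
.*.........
*..........
...........
all cells are . at step 6

yes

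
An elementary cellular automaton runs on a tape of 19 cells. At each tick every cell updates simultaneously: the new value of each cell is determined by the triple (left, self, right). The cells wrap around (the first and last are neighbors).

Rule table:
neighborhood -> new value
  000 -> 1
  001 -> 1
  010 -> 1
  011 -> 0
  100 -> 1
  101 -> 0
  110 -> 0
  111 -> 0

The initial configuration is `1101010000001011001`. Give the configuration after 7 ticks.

0000111111111000110

0001011111111000110
1111000000000111001
0000111111111000110
1111000000000111001  (repeats tick 2; period 2)
tick 7: 0000111111111000110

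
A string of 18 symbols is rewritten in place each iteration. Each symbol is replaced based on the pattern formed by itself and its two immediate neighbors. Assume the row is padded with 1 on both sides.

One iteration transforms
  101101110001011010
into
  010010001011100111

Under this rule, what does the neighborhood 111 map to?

At position 6 the neighborhood is 111; the next row has 0 there.

0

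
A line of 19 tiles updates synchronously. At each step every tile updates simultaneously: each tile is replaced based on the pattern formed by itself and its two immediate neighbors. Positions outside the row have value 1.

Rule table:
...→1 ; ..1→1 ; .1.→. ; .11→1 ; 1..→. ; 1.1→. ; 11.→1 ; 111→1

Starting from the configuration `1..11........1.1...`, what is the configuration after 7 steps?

1.111.1111111....11
1.111.1111111.11111
1.111.1111111.11111  (fixed point — unchanged through step 7)

1.111.1111111.11111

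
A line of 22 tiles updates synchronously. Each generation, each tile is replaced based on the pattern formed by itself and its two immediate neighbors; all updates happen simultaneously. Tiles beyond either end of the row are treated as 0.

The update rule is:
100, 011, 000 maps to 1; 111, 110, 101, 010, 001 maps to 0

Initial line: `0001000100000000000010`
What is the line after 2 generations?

1100110011111111111001
1010101010000000000100

1010101010000000000100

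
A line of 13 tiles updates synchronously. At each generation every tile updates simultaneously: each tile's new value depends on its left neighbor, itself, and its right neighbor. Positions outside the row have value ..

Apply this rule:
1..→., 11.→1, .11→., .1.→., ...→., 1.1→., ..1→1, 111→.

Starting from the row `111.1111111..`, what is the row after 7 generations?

....1........

..1.......1..
.1.......1...
1.......1....
.......1.....
......1......
.....1.......
....1........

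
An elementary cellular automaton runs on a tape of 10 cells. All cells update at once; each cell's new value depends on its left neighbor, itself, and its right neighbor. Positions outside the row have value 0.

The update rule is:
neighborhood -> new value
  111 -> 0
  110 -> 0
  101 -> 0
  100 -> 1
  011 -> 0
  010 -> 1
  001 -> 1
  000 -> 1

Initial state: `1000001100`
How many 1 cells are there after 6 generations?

2

generation 1: 1111110011
generation 2: 0000001100
generation 3: 1111110011  (repeats generation 1; period 2)
generation 6: 0000001100
count of 1: 2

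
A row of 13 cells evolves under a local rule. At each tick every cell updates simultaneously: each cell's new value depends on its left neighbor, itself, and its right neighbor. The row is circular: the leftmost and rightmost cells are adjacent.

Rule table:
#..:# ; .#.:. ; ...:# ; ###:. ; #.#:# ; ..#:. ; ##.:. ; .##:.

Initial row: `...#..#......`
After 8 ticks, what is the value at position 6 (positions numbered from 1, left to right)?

##..#..######
..#..#.......
#..#..#######
.#..#........
..#..########
#..#.........
.#..########.
..#.........#
position 6 holds .

.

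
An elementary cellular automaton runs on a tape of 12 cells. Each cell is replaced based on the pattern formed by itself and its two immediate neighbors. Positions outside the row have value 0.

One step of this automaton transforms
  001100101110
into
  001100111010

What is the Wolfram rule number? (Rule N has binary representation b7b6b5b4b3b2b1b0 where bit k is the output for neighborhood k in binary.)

position 9: 111 → 0  (bit 7 = 0)
position 3: 110 → 1  (bit 6 = 1)
position 7: 101 → 1  (bit 5 = 1)
position 4: 100 → 0  (bit 4 = 0)
position 2: 011 → 1  (bit 3 = 1)
position 6: 010 → 1  (bit 2 = 1)
position 1: 001 → 0  (bit 1 = 0)
position 0: 000 → 0  (bit 0 = 0)
bits b7..b0 = 01101100 = 108

108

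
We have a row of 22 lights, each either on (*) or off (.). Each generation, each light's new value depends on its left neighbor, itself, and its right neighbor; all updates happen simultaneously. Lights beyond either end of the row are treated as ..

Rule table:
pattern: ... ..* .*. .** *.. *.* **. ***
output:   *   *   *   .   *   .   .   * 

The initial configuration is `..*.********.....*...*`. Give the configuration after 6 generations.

....*...******......*.

***..******.**********
.*.**.****...********.
**.....**.***.******.*
..*****....*...****..*
**.***.********.**.***
....*...******......*.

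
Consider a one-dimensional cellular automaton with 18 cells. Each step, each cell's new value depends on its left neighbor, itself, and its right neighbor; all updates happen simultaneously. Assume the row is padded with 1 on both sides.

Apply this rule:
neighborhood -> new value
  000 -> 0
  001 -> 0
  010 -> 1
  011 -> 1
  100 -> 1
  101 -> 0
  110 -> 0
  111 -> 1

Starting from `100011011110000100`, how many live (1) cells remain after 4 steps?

9

010010011101000110
011011011001100100
010010010101010110
011011010101010100
count of 1: 9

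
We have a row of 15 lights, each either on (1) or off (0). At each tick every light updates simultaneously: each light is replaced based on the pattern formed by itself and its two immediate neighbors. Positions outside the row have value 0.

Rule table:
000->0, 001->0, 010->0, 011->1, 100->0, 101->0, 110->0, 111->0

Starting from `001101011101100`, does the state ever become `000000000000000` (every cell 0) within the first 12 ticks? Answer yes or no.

yes

001000010001000
000000000000000
all cells are 0 at tick 2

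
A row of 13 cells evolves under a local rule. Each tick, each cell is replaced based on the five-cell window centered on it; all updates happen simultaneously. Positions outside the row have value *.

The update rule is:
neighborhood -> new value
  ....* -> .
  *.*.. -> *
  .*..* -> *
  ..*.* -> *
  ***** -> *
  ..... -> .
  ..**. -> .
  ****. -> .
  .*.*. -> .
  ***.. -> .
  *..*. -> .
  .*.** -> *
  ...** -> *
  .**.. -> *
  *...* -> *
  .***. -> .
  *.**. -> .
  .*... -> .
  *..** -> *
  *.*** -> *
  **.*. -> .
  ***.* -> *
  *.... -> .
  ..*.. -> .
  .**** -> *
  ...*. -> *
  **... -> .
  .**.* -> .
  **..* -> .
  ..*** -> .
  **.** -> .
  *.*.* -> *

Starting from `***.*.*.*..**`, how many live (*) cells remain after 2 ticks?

8

*.*.*.*.***.*
*.*.*.***.*.*
count of *: 8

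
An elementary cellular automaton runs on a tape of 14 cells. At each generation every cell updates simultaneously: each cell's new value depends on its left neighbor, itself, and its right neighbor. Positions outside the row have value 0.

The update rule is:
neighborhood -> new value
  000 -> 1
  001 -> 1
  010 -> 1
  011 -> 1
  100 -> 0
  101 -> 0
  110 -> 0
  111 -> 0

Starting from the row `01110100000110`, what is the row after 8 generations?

generation 1: 11000101111100
generation 2: 10011101000001
generation 3: 10110001011111
generation 4: 10100111010000
generation 5: 10101100010111
generation 6: 10101001110100
generation 7: 10101011000101
generation 8: 10101010011101

10101010011101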